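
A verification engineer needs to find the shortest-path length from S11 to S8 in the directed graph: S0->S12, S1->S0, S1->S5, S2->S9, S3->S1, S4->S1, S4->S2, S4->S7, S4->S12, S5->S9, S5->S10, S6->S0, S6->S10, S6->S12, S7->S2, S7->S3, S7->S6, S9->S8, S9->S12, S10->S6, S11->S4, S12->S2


BFS layer-by-layer from S11:
  dist 0: {S11}
  dist 1: {S4}
  dist 2: {S1, S2, S7, S12}
  dist 3: {S0, S3, S5, S6, S9}
  dist 4: {S8, S10}
  -> S8 reached at distance 4
Shortest path length = 4

4


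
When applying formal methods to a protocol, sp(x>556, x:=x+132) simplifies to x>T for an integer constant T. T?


Formula: sp(P, x:=E) = exists old_x. (x = E[old_x/x]) AND P[old_x/x] (old_x is the value of x before the assignment; eliminate old_x by solving x = E[old_x/x] for old_x)
Step 1: Precondition P: x>556, i.e. old_x > 556
Step 2: Assignment gives x = old_x + 132, so old_x = x - 132
Step 3: Substitute into P: x - 132 > 556
Step 4: Simplify: x > 556+132 = 688

688


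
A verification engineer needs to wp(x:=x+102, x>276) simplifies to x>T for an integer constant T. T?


Formula: wp(x:=E, P) = P[E/x] (substitute E for x in postcondition)
Step 1: Postcondition: x>276
Step 2: Substitute x+102 for x: x+102>276
Step 3: Solve for x: x > 276-102 = 174

174


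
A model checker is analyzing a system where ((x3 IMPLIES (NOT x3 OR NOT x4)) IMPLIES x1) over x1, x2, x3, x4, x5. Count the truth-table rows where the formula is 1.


Formula: ((x3 IMPLIES (NOT x3 OR NOT x4)) IMPLIES x1) over 5 vars (32 rows)
Evaluate each row (x1, x2, x3, x4, x5 as bits, MSB first):
  row 0 [00000]: ((0 IMPLIES (NOT 0 OR NOT 0)) IMPLIES 0) -> 0
  row 1 [00001]: ((0 IMPLIES (NOT 0 OR NOT 0)) IMPLIES 0) -> 0
  row 2 [00010]: ((0 IMPLIES (NOT 0 OR NOT 1)) IMPLIES 0) -> 0
  row 3 [00011]: ((0 IMPLIES (NOT 0 OR NOT 1)) IMPLIES 0) -> 0
  row 4 [00100]: ((1 IMPLIES (NOT 1 OR NOT 0)) IMPLIES 0) -> 0
  row 5 [00101]: ((1 IMPLIES (NOT 1 OR NOT 0)) IMPLIES 0) -> 0
  row 6 [00110]: ((1 IMPLIES (NOT 1 OR NOT 1)) IMPLIES 0) -> 1
  row 7 [00111]: ((1 IMPLIES (NOT 1 OR NOT 1)) IMPLIES 0) -> 1
  row 8 [01000]: ((0 IMPLIES (NOT 0 OR NOT 0)) IMPLIES 0) -> 0
  row 9 [01001]: ((0 IMPLIES (NOT 0 OR NOT 0)) IMPLIES 0) -> 0
  row 10 [01010]: ((0 IMPLIES (NOT 0 OR NOT 1)) IMPLIES 0) -> 0
  row 11 [01011]: ((0 IMPLIES (NOT 0 OR NOT 1)) IMPLIES 0) -> 0
  row 12 [01100]: ((1 IMPLIES (NOT 1 OR NOT 0)) IMPLIES 0) -> 0
  row 13 [01101]: ((1 IMPLIES (NOT 1 OR NOT 0)) IMPLIES 0) -> 0
  row 14 [01110]: ((1 IMPLIES (NOT 1 OR NOT 1)) IMPLIES 0) -> 1
  row 15 [01111]: ((1 IMPLIES (NOT 1 OR NOT 1)) IMPLIES 0) -> 1
  row 16 [10000]: ((0 IMPLIES (NOT 0 OR NOT 0)) IMPLIES 1) -> 1
  row 17 [10001]: ((0 IMPLIES (NOT 0 OR NOT 0)) IMPLIES 1) -> 1
  row 18 [10010]: ((0 IMPLIES (NOT 0 OR NOT 1)) IMPLIES 1) -> 1
  row 19 [10011]: ((0 IMPLIES (NOT 0 OR NOT 1)) IMPLIES 1) -> 1
  row 20 [10100]: ((1 IMPLIES (NOT 1 OR NOT 0)) IMPLIES 1) -> 1
  row 21 [10101]: ((1 IMPLIES (NOT 1 OR NOT 0)) IMPLIES 1) -> 1
  row 22 [10110]: ((1 IMPLIES (NOT 1 OR NOT 1)) IMPLIES 1) -> 1
  row 23 [10111]: ((1 IMPLIES (NOT 1 OR NOT 1)) IMPLIES 1) -> 1
  row 24 [11000]: ((0 IMPLIES (NOT 0 OR NOT 0)) IMPLIES 1) -> 1
  row 25 [11001]: ((0 IMPLIES (NOT 0 OR NOT 0)) IMPLIES 1) -> 1
  row 26 [11010]: ((0 IMPLIES (NOT 0 OR NOT 1)) IMPLIES 1) -> 1
  row 27 [11011]: ((0 IMPLIES (NOT 0 OR NOT 1)) IMPLIES 1) -> 1
  row 28 [11100]: ((1 IMPLIES (NOT 1 OR NOT 0)) IMPLIES 1) -> 1
  row 29 [11101]: ((1 IMPLIES (NOT 1 OR NOT 0)) IMPLIES 1) -> 1
  row 30 [11110]: ((1 IMPLIES (NOT 1 OR NOT 1)) IMPLIES 1) -> 1
  row 31 [11111]: ((1 IMPLIES (NOT 1 OR NOT 1)) IMPLIES 1) -> 1
Full result column, 8 rows per line (x1,x2 fixed per line; x3,x4,x5 runs 000..111 left to right):
  rows 0-7 [x1,x2=00]: 00000011  (ones: 2)
  rows 8-15 [x1,x2=01]: 00000011  (ones: 2)
  rows 16-23 [x1,x2=10]: 11111111  (ones: 8)
  rows 24-31 [x1,x2=11]: 11111111  (ones: 8)
Count of 1-rows = 2+2+8+8 = 20

20


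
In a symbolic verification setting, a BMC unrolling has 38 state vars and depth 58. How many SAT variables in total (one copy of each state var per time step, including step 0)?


BMC unrolls to depth k, creating one copy of each state var for steps 0..k.
Step count = 58 + 1 = 59 (steps 0 through 58)
Vars per step = 38
Total = 38 * 59 = 2242

2242


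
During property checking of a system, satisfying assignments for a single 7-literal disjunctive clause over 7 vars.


Step 1: Total=2^7=128
Step 2: Unsat when all 7 false: 2^0=1
Step 3: Sat=128-1=127

127


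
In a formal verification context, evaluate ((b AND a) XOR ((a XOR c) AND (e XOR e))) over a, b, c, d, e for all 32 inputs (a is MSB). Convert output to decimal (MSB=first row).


Formula: ((b AND a) XOR ((a XOR c) AND (e XOR e))) over a, b, c, d, e (32 rows)
Evaluate each row (bits = a,b,c,d,e, MSB first):
  row 0 [00000]: ((0 AND 0) XOR ((0 XOR 0) AND (0 XOR 0))) -> 0
  row 1 [00001]: ((0 AND 0) XOR ((0 XOR 0) AND (1 XOR 1))) -> 0
  row 2 [00010]: ((0 AND 0) XOR ((0 XOR 0) AND (0 XOR 0))) -> 0
  row 3 [00011]: ((0 AND 0) XOR ((0 XOR 0) AND (1 XOR 1))) -> 0
  row 4 [00100]: ((0 AND 0) XOR ((0 XOR 1) AND (0 XOR 0))) -> 0
  row 5 [00101]: ((0 AND 0) XOR ((0 XOR 1) AND (1 XOR 1))) -> 0
  row 6 [00110]: ((0 AND 0) XOR ((0 XOR 1) AND (0 XOR 0))) -> 0
  row 7 [00111]: ((0 AND 0) XOR ((0 XOR 1) AND (1 XOR 1))) -> 0
  row 8 [01000]: ((1 AND 0) XOR ((0 XOR 0) AND (0 XOR 0))) -> 0
  row 9 [01001]: ((1 AND 0) XOR ((0 XOR 0) AND (1 XOR 1))) -> 0
  row 10 [01010]: ((1 AND 0) XOR ((0 XOR 0) AND (0 XOR 0))) -> 0
  row 11 [01011]: ((1 AND 0) XOR ((0 XOR 0) AND (1 XOR 1))) -> 0
  row 12 [01100]: ((1 AND 0) XOR ((0 XOR 1) AND (0 XOR 0))) -> 0
  row 13 [01101]: ((1 AND 0) XOR ((0 XOR 1) AND (1 XOR 1))) -> 0
  row 14 [01110]: ((1 AND 0) XOR ((0 XOR 1) AND (0 XOR 0))) -> 0
  row 15 [01111]: ((1 AND 0) XOR ((0 XOR 1) AND (1 XOR 1))) -> 0
  row 16 [10000]: ((0 AND 1) XOR ((1 XOR 0) AND (0 XOR 0))) -> 0
  row 17 [10001]: ((0 AND 1) XOR ((1 XOR 0) AND (1 XOR 1))) -> 0
  row 18 [10010]: ((0 AND 1) XOR ((1 XOR 0) AND (0 XOR 0))) -> 0
  row 19 [10011]: ((0 AND 1) XOR ((1 XOR 0) AND (1 XOR 1))) -> 0
  row 20 [10100]: ((0 AND 1) XOR ((1 XOR 1) AND (0 XOR 0))) -> 0
  row 21 [10101]: ((0 AND 1) XOR ((1 XOR 1) AND (1 XOR 1))) -> 0
  row 22 [10110]: ((0 AND 1) XOR ((1 XOR 1) AND (0 XOR 0))) -> 0
  row 23 [10111]: ((0 AND 1) XOR ((1 XOR 1) AND (1 XOR 1))) -> 0
  row 24 [11000]: ((1 AND 1) XOR ((1 XOR 0) AND (0 XOR 0))) -> 1
  row 25 [11001]: ((1 AND 1) XOR ((1 XOR 0) AND (1 XOR 1))) -> 1
  row 26 [11010]: ((1 AND 1) XOR ((1 XOR 0) AND (0 XOR 0))) -> 1
  row 27 [11011]: ((1 AND 1) XOR ((1 XOR 0) AND (1 XOR 1))) -> 1
  row 28 [11100]: ((1 AND 1) XOR ((1 XOR 1) AND (0 XOR 0))) -> 1
  row 29 [11101]: ((1 AND 1) XOR ((1 XOR 1) AND (1 XOR 1))) -> 1
  row 30 [11110]: ((1 AND 1) XOR ((1 XOR 1) AND (0 XOR 0))) -> 1
  row 31 [11111]: ((1 AND 1) XOR ((1 XOR 1) AND (1 XOR 1))) -> 1
Full result column, 4 rows per line (a,b,c fixed per line; d,e runs 00..11 left to right):
  rows 0-3 [a,b,c=000]: 0000  = hex 0
  rows 4-7 [a,b,c=001]: 0000  = hex 0
  rows 8-11 [a,b,c=010]: 0000  = hex 0
  rows 12-15 [a,b,c=011]: 0000  = hex 0
  rows 16-19 [a,b,c=100]: 0000  = hex 0
  rows 20-23 [a,b,c=101]: 0000  = hex 0
  rows 24-27 [a,b,c=110]: 1111  = hex F
  rows 28-31 [a,b,c=111]: 1111  = hex F
Output column (row 0 .. row 31) = 00000000000000000000000011111111
Output column grouped in 4s = 0000 0000 0000 0000 0000 0000 1111 1111 = 0x000000FF
Convert to decimal digit by digit (value = value*16 + digit):
  0 -> 0
  0*16 + 0 = 0
  0*16 + 0 = 0
  0*16 + 0 = 0
  0*16 + 0 = 0
  0*16 + 0 = 0
  0*16 + 15 (F) = 15
  15*16 + 15 (F) = 255
Decimal = 255

255


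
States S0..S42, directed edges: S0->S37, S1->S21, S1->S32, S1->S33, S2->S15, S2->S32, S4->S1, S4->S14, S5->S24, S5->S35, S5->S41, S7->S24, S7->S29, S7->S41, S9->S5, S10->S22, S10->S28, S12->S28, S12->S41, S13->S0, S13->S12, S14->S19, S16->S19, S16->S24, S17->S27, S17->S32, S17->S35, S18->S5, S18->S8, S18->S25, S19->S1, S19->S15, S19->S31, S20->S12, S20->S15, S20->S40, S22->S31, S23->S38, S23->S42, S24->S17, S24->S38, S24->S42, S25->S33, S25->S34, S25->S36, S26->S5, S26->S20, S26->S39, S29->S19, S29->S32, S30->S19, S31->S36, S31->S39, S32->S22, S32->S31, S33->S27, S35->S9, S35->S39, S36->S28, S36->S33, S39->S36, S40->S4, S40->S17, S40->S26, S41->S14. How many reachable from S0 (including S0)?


BFS from S0:
  layer 0: {S0}
  layer 1: {S37}
Reachable set: {S0, S37}
Count = 2

2


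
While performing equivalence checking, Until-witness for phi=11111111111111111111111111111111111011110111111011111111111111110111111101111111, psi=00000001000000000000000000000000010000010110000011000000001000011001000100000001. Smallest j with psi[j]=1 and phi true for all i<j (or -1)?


(phi U psi) at 0: need smallest j with psi[j]=1 and phi[i]=1 for all i in [0,j).
Scan from step 0:
  step 0: phi=1, psi=0 -> continue
  step 1: phi=1, psi=0 -> continue
  step 2: phi=1, psi=0 -> continue
  step 3: phi=1, psi=0 -> continue
  step 7: psi=1 and phi held for [0,7) -> witness found
Witness step = 7

7


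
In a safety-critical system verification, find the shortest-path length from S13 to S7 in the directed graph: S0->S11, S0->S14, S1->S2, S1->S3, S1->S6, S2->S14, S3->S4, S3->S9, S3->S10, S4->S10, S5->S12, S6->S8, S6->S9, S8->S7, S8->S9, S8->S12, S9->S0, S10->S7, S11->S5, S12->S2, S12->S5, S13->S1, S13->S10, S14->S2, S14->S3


BFS layer-by-layer from S13:
  dist 0: {S13}
  dist 1: {S1, S10}
  dist 2: {S2, S3, S6, S7}
  -> S7 reached at distance 2
Shortest path length = 2

2


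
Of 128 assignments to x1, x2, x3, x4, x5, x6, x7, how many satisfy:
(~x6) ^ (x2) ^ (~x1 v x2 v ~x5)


CNF with 3 clauses over 7 vars (128 assignments).
An assignment satisfies CNF iff every clause has >=1 true literal.
Check each row (bits = x1,x2,x3,x4,x5,x6,x7; clause T/F shown):
  row 0 [0000000]: clauses=TFT -> 0
  row 1 [0000001]: clauses=TFT -> 0
  row 2 [0000010]: clauses=FFT -> 0
  row 3 [0000011]: clauses=FFT -> 0
  row 4 [0000100]: clauses=TFT -> 0
  (every remaining row is evaluated the same way; all 128 results are listed next)
Full result column, 8 rows per line (x1,x2,x3,x4 fixed per line; x5,x6,x7 runs 000..111 left to right):
  rows 0-7 [x1,x2,x3,x4=0000]: 00000000  (ones: 0)
  rows 8-15 [x1,x2,x3,x4=0001]: 00000000  (ones: 0)
  rows 16-23 [x1,x2,x3,x4=0010]: 00000000  (ones: 0)
  rows 24-31 [x1,x2,x3,x4=0011]: 00000000  (ones: 0)
  rows 32-39 [x1,x2,x3,x4=0100]: 11001100  (ones: 4)
  rows 40-47 [x1,x2,x3,x4=0101]: 11001100  (ones: 4)
  rows 48-55 [x1,x2,x3,x4=0110]: 11001100  (ones: 4)
  rows 56-63 [x1,x2,x3,x4=0111]: 11001100  (ones: 4)
  rows 64-71 [x1,x2,x3,x4=1000]: 00000000  (ones: 0)
  rows 72-79 [x1,x2,x3,x4=1001]: 00000000  (ones: 0)
  rows 80-87 [x1,x2,x3,x4=1010]: 00000000  (ones: 0)
  rows 88-95 [x1,x2,x3,x4=1011]: 00000000  (ones: 0)
  rows 96-103 [x1,x2,x3,x4=1100]: 11001100  (ones: 4)
  rows 104-111 [x1,x2,x3,x4=1101]: 11001100  (ones: 4)
  rows 112-119 [x1,x2,x3,x4=1110]: 11001100  (ones: 4)
  rows 120-127 [x1,x2,x3,x4=1111]: 11001100  (ones: 4)
Satisfying assignments = 0+0+0+0+4+4+4+4+0+0+0+0+4+4+4+4 = 32

32


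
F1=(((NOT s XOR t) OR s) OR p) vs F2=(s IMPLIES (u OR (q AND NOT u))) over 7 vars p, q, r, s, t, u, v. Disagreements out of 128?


F1 = (((NOT s XOR t) OR s) OR p)
F2 = (s IMPLIES (u OR (q AND NOT u)))
Evaluate both on each of 128 rows (bits = p,q,r,s,t,u,v):
  row 0 [0000000]: F1=1 F2=1 -> 0
  row 1 [0000001]: F1=1 F2=1 -> 0
  row 2 [0000010]: F1=1 F2=1 -> 0
  row 3 [0000011]: F1=1 F2=1 -> 0
  row 4 [0000100]: F1=0 F2=1 (differ) -> 1
  (every remaining row is evaluated the same way; all 128 results are listed next)
Full result column, 8 rows per line (p,q,r,s fixed per line; t,u,v runs 000..111 left to right):
  rows 0-7 [p,q,r,s=0000]: 00001111  (ones: 4)
  rows 8-15 [p,q,r,s=0001]: 11001100  (ones: 4)
  rows 16-23 [p,q,r,s=0010]: 00001111  (ones: 4)
  rows 24-31 [p,q,r,s=0011]: 11001100  (ones: 4)
  rows 32-39 [p,q,r,s=0100]: 00001111  (ones: 4)
  rows 40-47 [p,q,r,s=0101]: 00000000  (ones: 0)
  rows 48-55 [p,q,r,s=0110]: 00001111  (ones: 4)
  rows 56-63 [p,q,r,s=0111]: 00000000  (ones: 0)
  rows 64-71 [p,q,r,s=1000]: 00000000  (ones: 0)
  rows 72-79 [p,q,r,s=1001]: 11001100  (ones: 4)
  rows 80-87 [p,q,r,s=1010]: 00000000  (ones: 0)
  rows 88-95 [p,q,r,s=1011]: 11001100  (ones: 4)
  rows 96-103 [p,q,r,s=1100]: 00000000  (ones: 0)
  rows 104-111 [p,q,r,s=1101]: 00000000  (ones: 0)
  rows 112-119 [p,q,r,s=1110]: 00000000  (ones: 0)
  rows 120-127 [p,q,r,s=1111]: 00000000  (ones: 0)
Disagreements = 4+4+4+4+4+0+4+0+0+4+0+4+0+0+0+0 = 32

32


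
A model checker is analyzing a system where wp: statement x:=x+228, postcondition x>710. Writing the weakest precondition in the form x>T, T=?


Formula: wp(x:=E, P) = P[E/x] (substitute E for x in postcondition)
Step 1: Postcondition: x>710
Step 2: Substitute x+228 for x: x+228>710
Step 3: Solve for x: x > 710-228 = 482

482


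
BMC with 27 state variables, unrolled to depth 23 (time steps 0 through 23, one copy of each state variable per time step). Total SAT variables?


BMC unrolls to depth k, creating one copy of each state var for steps 0..k.
Step count = 23 + 1 = 24 (steps 0 through 23)
Vars per step = 27
Total = 27 * 24 = 648

648


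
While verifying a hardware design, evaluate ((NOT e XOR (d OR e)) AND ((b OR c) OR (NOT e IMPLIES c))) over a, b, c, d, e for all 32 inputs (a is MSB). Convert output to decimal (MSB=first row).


Formula: ((NOT e XOR (d OR e)) AND ((b OR c) OR (NOT e IMPLIES c))) over a, b, c, d, e (32 rows)
Evaluate each row (bits = a,b,c,d,e, MSB first):
  row 0 [00000]: ((NOT 0 XOR (0 OR 0)) AND ((0 OR 0) OR (NOT 0 IMPLIES 0))) -> 0
  row 1 [00001]: ((NOT 1 XOR (0 OR 1)) AND ((0 OR 0) OR (NOT 1 IMPLIES 0))) -> 1
  row 2 [00010]: ((NOT 0 XOR (1 OR 0)) AND ((0 OR 0) OR (NOT 0 IMPLIES 0))) -> 0
  row 3 [00011]: ((NOT 1 XOR (1 OR 1)) AND ((0 OR 0) OR (NOT 1 IMPLIES 0))) -> 1
  row 4 [00100]: ((NOT 0 XOR (0 OR 0)) AND ((0 OR 1) OR (NOT 0 IMPLIES 1))) -> 1
  row 5 [00101]: ((NOT 1 XOR (0 OR 1)) AND ((0 OR 1) OR (NOT 1 IMPLIES 1))) -> 1
  row 6 [00110]: ((NOT 0 XOR (1 OR 0)) AND ((0 OR 1) OR (NOT 0 IMPLIES 1))) -> 0
  row 7 [00111]: ((NOT 1 XOR (1 OR 1)) AND ((0 OR 1) OR (NOT 1 IMPLIES 1))) -> 1
  row 8 [01000]: ((NOT 0 XOR (0 OR 0)) AND ((1 OR 0) OR (NOT 0 IMPLIES 0))) -> 1
  row 9 [01001]: ((NOT 1 XOR (0 OR 1)) AND ((1 OR 0) OR (NOT 1 IMPLIES 0))) -> 1
  row 10 [01010]: ((NOT 0 XOR (1 OR 0)) AND ((1 OR 0) OR (NOT 0 IMPLIES 0))) -> 0
  row 11 [01011]: ((NOT 1 XOR (1 OR 1)) AND ((1 OR 0) OR (NOT 1 IMPLIES 0))) -> 1
  row 12 [01100]: ((NOT 0 XOR (0 OR 0)) AND ((1 OR 1) OR (NOT 0 IMPLIES 1))) -> 1
  row 13 [01101]: ((NOT 1 XOR (0 OR 1)) AND ((1 OR 1) OR (NOT 1 IMPLIES 1))) -> 1
  row 14 [01110]: ((NOT 0 XOR (1 OR 0)) AND ((1 OR 1) OR (NOT 0 IMPLIES 1))) -> 0
  row 15 [01111]: ((NOT 1 XOR (1 OR 1)) AND ((1 OR 1) OR (NOT 1 IMPLIES 1))) -> 1
  row 16 [10000]: ((NOT 0 XOR (0 OR 0)) AND ((0 OR 0) OR (NOT 0 IMPLIES 0))) -> 0
  row 17 [10001]: ((NOT 1 XOR (0 OR 1)) AND ((0 OR 0) OR (NOT 1 IMPLIES 0))) -> 1
  row 18 [10010]: ((NOT 0 XOR (1 OR 0)) AND ((0 OR 0) OR (NOT 0 IMPLIES 0))) -> 0
  row 19 [10011]: ((NOT 1 XOR (1 OR 1)) AND ((0 OR 0) OR (NOT 1 IMPLIES 0))) -> 1
  row 20 [10100]: ((NOT 0 XOR (0 OR 0)) AND ((0 OR 1) OR (NOT 0 IMPLIES 1))) -> 1
  row 21 [10101]: ((NOT 1 XOR (0 OR 1)) AND ((0 OR 1) OR (NOT 1 IMPLIES 1))) -> 1
  row 22 [10110]: ((NOT 0 XOR (1 OR 0)) AND ((0 OR 1) OR (NOT 0 IMPLIES 1))) -> 0
  row 23 [10111]: ((NOT 1 XOR (1 OR 1)) AND ((0 OR 1) OR (NOT 1 IMPLIES 1))) -> 1
  row 24 [11000]: ((NOT 0 XOR (0 OR 0)) AND ((1 OR 0) OR (NOT 0 IMPLIES 0))) -> 1
  row 25 [11001]: ((NOT 1 XOR (0 OR 1)) AND ((1 OR 0) OR (NOT 1 IMPLIES 0))) -> 1
  row 26 [11010]: ((NOT 0 XOR (1 OR 0)) AND ((1 OR 0) OR (NOT 0 IMPLIES 0))) -> 0
  row 27 [11011]: ((NOT 1 XOR (1 OR 1)) AND ((1 OR 0) OR (NOT 1 IMPLIES 0))) -> 1
  row 28 [11100]: ((NOT 0 XOR (0 OR 0)) AND ((1 OR 1) OR (NOT 0 IMPLIES 1))) -> 1
  row 29 [11101]: ((NOT 1 XOR (0 OR 1)) AND ((1 OR 1) OR (NOT 1 IMPLIES 1))) -> 1
  row 30 [11110]: ((NOT 0 XOR (1 OR 0)) AND ((1 OR 1) OR (NOT 0 IMPLIES 1))) -> 0
  row 31 [11111]: ((NOT 1 XOR (1 OR 1)) AND ((1 OR 1) OR (NOT 1 IMPLIES 1))) -> 1
Full result column, 4 rows per line (a,b,c fixed per line; d,e runs 00..11 left to right):
  rows 0-3 [a,b,c=000]: 0101  = hex 5
  rows 4-7 [a,b,c=001]: 1101  = hex D
  rows 8-11 [a,b,c=010]: 1101  = hex D
  rows 12-15 [a,b,c=011]: 1101  = hex D
  rows 16-19 [a,b,c=100]: 0101  = hex 5
  rows 20-23 [a,b,c=101]: 1101  = hex D
  rows 24-27 [a,b,c=110]: 1101  = hex D
  rows 28-31 [a,b,c=111]: 1101  = hex D
Output column (row 0 .. row 31) = 01011101110111010101110111011101
Output column grouped in 4s = 0101 1101 1101 1101 0101 1101 1101 1101 = 0x5DDD5DDD
Convert to decimal digit by digit (value = value*16 + digit):
  5 -> 5
  5*16 + 13 (D) = 93
  93*16 + 13 (D) = 1501
  1501*16 + 13 (D) = 24029
  24029*16 + 5 = 384469
  384469*16 + 13 (D) = 6151517
  6151517*16 + 13 (D) = 98424285
  98424285*16 + 13 (D) = 1574788573
Decimal = 1574788573

1574788573


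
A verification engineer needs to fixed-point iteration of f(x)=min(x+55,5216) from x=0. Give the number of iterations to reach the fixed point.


Step 1: x=0, cap=5216, increment=55
Step 2: x grows by 55 each step until capped at 5216; fixed point is x=5216
Step 3: iterations = ceil(5216/55) = 95

95


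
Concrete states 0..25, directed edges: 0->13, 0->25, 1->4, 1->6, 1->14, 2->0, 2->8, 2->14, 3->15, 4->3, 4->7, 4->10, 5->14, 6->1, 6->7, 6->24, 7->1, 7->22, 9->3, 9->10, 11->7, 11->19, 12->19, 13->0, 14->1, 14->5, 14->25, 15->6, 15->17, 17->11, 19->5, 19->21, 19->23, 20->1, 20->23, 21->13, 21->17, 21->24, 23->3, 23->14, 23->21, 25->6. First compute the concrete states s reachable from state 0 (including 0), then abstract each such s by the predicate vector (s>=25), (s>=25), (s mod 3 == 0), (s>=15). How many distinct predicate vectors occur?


BFS from 0:
Concrete reachable: {0, 1, 3, 4, 5, 6, 7, 10, 11, 13, 14, 15, 17, 19, 21, 22, 23, 24, 25}
Abstract via predicates (s>=25), (s>=25), (s mod 3 == 0), (s>=15):
  (0,0,0,0) <- {1, 4, 5, 7, 10, 11, 13, 14}
  (0,0,0,1) <- {17, 19, 22, 23}
  (0,0,1,0) <- {0, 3, 6}
  (0,0,1,1) <- {15, 21, 24}
  (1,1,0,1) <- {25}
Distinct abstract states = 5

5


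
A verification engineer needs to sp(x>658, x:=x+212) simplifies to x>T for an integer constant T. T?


Formula: sp(P, x:=E) = exists old_x. (x = E[old_x/x]) AND P[old_x/x] (old_x is the value of x before the assignment; eliminate old_x by solving x = E[old_x/x] for old_x)
Step 1: Precondition P: x>658, i.e. old_x > 658
Step 2: Assignment gives x = old_x + 212, so old_x = x - 212
Step 3: Substitute into P: x - 212 > 658
Step 4: Simplify: x > 658+212 = 870

870


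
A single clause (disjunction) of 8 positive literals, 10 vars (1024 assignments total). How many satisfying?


Step 1: Total=2^10=1024
Step 2: Unsat when all 8 false: 2^2=4
Step 3: Sat=1024-4=1020

1020


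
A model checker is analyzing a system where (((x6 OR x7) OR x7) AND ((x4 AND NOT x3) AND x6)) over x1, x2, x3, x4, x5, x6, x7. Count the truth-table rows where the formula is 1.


Formula: (((x6 OR x7) OR x7) AND ((x4 AND NOT x3) AND x6)) over 7 vars (128 rows)
Evaluate each row (x1, x2, x3, x4, x5, x6, x7 as bits, MSB first):
  row 0 [0000000]: (((0 OR 0) OR 0) AND ((0 AND NOT 0) AND 0)) -> 0
  row 1 [0000001]: (((0 OR 1) OR 1) AND ((0 AND NOT 0) AND 0)) -> 0
  row 2 [0000010]: (((1 OR 0) OR 0) AND ((0 AND NOT 0) AND 1)) -> 0
  row 3 [0000011]: (((1 OR 1) OR 1) AND ((0 AND NOT 0) AND 1)) -> 0
  row 4 [0000100]: (((0 OR 0) OR 0) AND ((0 AND NOT 0) AND 0)) -> 0
  (every remaining row is evaluated the same way; all 128 results are listed next)
Full result column, 8 rows per line (x1,x2,x3,x4 fixed per line; x5,x6,x7 runs 000..111 left to right):
  rows 0-7 [x1,x2,x3,x4=0000]: 00000000  (ones: 0)
  rows 8-15 [x1,x2,x3,x4=0001]: 00110011  (ones: 4)
  rows 16-23 [x1,x2,x3,x4=0010]: 00000000  (ones: 0)
  rows 24-31 [x1,x2,x3,x4=0011]: 00000000  (ones: 0)
  rows 32-39 [x1,x2,x3,x4=0100]: 00000000  (ones: 0)
  rows 40-47 [x1,x2,x3,x4=0101]: 00110011  (ones: 4)
  rows 48-55 [x1,x2,x3,x4=0110]: 00000000  (ones: 0)
  rows 56-63 [x1,x2,x3,x4=0111]: 00000000  (ones: 0)
  rows 64-71 [x1,x2,x3,x4=1000]: 00000000  (ones: 0)
  rows 72-79 [x1,x2,x3,x4=1001]: 00110011  (ones: 4)
  rows 80-87 [x1,x2,x3,x4=1010]: 00000000  (ones: 0)
  rows 88-95 [x1,x2,x3,x4=1011]: 00000000  (ones: 0)
  rows 96-103 [x1,x2,x3,x4=1100]: 00000000  (ones: 0)
  rows 104-111 [x1,x2,x3,x4=1101]: 00110011  (ones: 4)
  rows 112-119 [x1,x2,x3,x4=1110]: 00000000  (ones: 0)
  rows 120-127 [x1,x2,x3,x4=1111]: 00000000  (ones: 0)
Count of 1-rows = 0+4+0+0+0+4+0+0+0+4+0+0+0+4+0+0 = 16

16


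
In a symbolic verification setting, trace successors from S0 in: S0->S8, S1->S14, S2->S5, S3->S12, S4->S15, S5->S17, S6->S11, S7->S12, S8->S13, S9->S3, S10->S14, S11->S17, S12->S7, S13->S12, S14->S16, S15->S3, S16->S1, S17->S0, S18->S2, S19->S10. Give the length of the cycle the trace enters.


Trace from S0 until a state repeats:
  S0 -> S8 -> S13 -> S12 -> S7 -> S12
S12 first seen at step 3, revisited at step 5.
Cycle length = 5 - 3 = 2

2


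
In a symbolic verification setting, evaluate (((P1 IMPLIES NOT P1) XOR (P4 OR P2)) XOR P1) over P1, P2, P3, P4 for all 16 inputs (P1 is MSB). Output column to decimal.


Formula: (((P1 IMPLIES NOT P1) XOR (P4 OR P2)) XOR P1) over P1, P2, P3, P4 (16 rows)
Evaluate each row (bits = P1,P2,P3,P4, MSB first):
  row 0 [0000]: (((0 IMPLIES NOT 0) XOR (0 OR 0)) XOR 0) -> 1
  row 1 [0001]: (((0 IMPLIES NOT 0) XOR (1 OR 0)) XOR 0) -> 0
  row 2 [0010]: (((0 IMPLIES NOT 0) XOR (0 OR 0)) XOR 0) -> 1
  row 3 [0011]: (((0 IMPLIES NOT 0) XOR (1 OR 0)) XOR 0) -> 0
  row 4 [0100]: (((0 IMPLIES NOT 0) XOR (0 OR 1)) XOR 0) -> 0
  row 5 [0101]: (((0 IMPLIES NOT 0) XOR (1 OR 1)) XOR 0) -> 0
  row 6 [0110]: (((0 IMPLIES NOT 0) XOR (0 OR 1)) XOR 0) -> 0
  row 7 [0111]: (((0 IMPLIES NOT 0) XOR (1 OR 1)) XOR 0) -> 0
  row 8 [1000]: (((1 IMPLIES NOT 1) XOR (0 OR 0)) XOR 1) -> 1
  row 9 [1001]: (((1 IMPLIES NOT 1) XOR (1 OR 0)) XOR 1) -> 0
  row 10 [1010]: (((1 IMPLIES NOT 1) XOR (0 OR 0)) XOR 1) -> 1
  row 11 [1011]: (((1 IMPLIES NOT 1) XOR (1 OR 0)) XOR 1) -> 0
  row 12 [1100]: (((1 IMPLIES NOT 1) XOR (0 OR 1)) XOR 1) -> 0
  row 13 [1101]: (((1 IMPLIES NOT 1) XOR (1 OR 1)) XOR 1) -> 0
  row 14 [1110]: (((1 IMPLIES NOT 1) XOR (0 OR 1)) XOR 1) -> 0
  row 15 [1111]: (((1 IMPLIES NOT 1) XOR (1 OR 1)) XOR 1) -> 0
Full result column, 4 rows per line (P1,P2 fixed per line; P3,P4 runs 00..11 left to right):
  rows 0-3 [P1,P2=00]: 1010  = hex A
  rows 4-7 [P1,P2=01]: 0000  = hex 0
  rows 8-11 [P1,P2=10]: 1010  = hex A
  rows 12-15 [P1,P2=11]: 0000  = hex 0
Output column (row 0 .. row 15) = 1010000010100000
Output column grouped in 4s = 1010 0000 1010 0000 = 0xA0A0
Convert to decimal digit by digit (value = value*16 + digit):
  A -> 10
  10*16 + 0 = 160
  160*16 + 10 (A) = 2570
  2570*16 + 0 = 41120
Decimal = 41120

41120


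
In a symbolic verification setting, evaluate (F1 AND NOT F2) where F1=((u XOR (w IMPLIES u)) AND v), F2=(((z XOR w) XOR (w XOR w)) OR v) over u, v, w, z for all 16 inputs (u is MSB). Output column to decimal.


F1 = ((u XOR (w IMPLIES u)) AND v)
F2 = (((z XOR w) XOR (w XOR w)) OR v)
Counterexample to F1=>F2 is where F1=1 and F2=0.
Evaluate each row (bits = u,v,w,z, MSB first):
  row 0 [0000]: F1=0 F2=0 -> F1&~F2 -> 0
  row 1 [0001]: F1=0 F2=1 -> F1&~F2 -> 0
  row 2 [0010]: F1=0 F2=1 -> F1&~F2 -> 0
  row 3 [0011]: F1=0 F2=0 -> F1&~F2 -> 0
  row 4 [0100]: F1=1 F2=1 -> F1&~F2 -> 0
  row 5 [0101]: F1=1 F2=1 -> F1&~F2 -> 0
  row 6 [0110]: F1=0 F2=1 -> F1&~F2 -> 0
  row 7 [0111]: F1=0 F2=1 -> F1&~F2 -> 0
  row 8 [1000]: F1=0 F2=0 -> F1&~F2 -> 0
  row 9 [1001]: F1=0 F2=1 -> F1&~F2 -> 0
  row 10 [1010]: F1=0 F2=1 -> F1&~F2 -> 0
  row 11 [1011]: F1=0 F2=0 -> F1&~F2 -> 0
  row 12 [1100]: F1=0 F2=1 -> F1&~F2 -> 0
  row 13 [1101]: F1=0 F2=1 -> F1&~F2 -> 0
  row 14 [1110]: F1=0 F2=1 -> F1&~F2 -> 0
  row 15 [1111]: F1=0 F2=1 -> F1&~F2 -> 0
Full result column, 4 rows per line (u,v fixed per line; w,z runs 00..11 left to right):
  rows 0-3 [u,v=00]: 0000  = hex 0
  rows 4-7 [u,v=01]: 0000  = hex 0
  rows 8-11 [u,v=10]: 0000  = hex 0
  rows 12-15 [u,v=11]: 0000  = hex 0
Counterexample vector (row 0 .. row 15) = 0000000000000000
Output column grouped in 4s = 0000 0000 0000 0000 = 0x0000
Convert to decimal digit by digit (value = value*16 + digit):
  0 -> 0
  0*16 + 0 = 0
  0*16 + 0 = 0
  0*16 + 0 = 0
Decimal = 0

0


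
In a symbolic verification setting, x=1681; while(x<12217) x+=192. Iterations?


Step 1: x goes from 1681 toward 12217 by 192; the body runs while x<12217, so iterations = ceil((bound-start)/step)
Step 2: Distance=10536
Step 3: ceil(10536/192)=55

55


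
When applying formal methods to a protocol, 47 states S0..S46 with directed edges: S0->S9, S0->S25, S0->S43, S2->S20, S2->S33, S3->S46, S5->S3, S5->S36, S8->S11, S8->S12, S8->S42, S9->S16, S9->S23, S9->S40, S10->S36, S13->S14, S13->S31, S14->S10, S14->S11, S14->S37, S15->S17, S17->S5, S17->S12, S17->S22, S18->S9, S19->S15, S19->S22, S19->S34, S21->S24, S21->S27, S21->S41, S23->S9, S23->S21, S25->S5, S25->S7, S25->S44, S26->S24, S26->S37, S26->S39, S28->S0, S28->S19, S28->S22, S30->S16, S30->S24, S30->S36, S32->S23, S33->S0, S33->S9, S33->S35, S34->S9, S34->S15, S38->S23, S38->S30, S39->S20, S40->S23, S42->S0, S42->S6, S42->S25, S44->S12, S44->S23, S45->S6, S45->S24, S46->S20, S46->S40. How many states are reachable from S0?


BFS from S0:
  layer 0: {S0}
  layer 1: {S9, S25, S43}
  layer 2: {S5, S7, S16, S23, S40, S44}
  layer 3: {S3, S12, S21, S36}
  layer 4: {S24, S27, S41, S46}
  layer 5: {S20}
Reachable set: {S0, S3, S5, S7, S9, S12, S16, S20, S21, S23, S24, S25, S27, S36, S40, S41, S43, S44, S46}
Count = 19

19


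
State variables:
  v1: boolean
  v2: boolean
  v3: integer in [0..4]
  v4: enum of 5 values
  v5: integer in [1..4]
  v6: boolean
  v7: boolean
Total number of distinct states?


State space = product of domain sizes of all variables.
Domain sizes:
  v1 (boolean): 2
  v2 (boolean): 2
  v3 (integer in [0..4]): 5
  v4 (enum of 5 values): 5
  v5 (integer in [1..4]): 4
  v6 (boolean): 2
  v7 (boolean): 2
Product = 2 * 2 * 5 * 5 * 4 * 2 * 2 = 1600

1600


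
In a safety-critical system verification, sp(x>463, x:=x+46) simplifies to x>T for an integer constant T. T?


Formula: sp(P, x:=E) = exists old_x. (x = E[old_x/x]) AND P[old_x/x] (old_x is the value of x before the assignment; eliminate old_x by solving x = E[old_x/x] for old_x)
Step 1: Precondition P: x>463, i.e. old_x > 463
Step 2: Assignment gives x = old_x + 46, so old_x = x - 46
Step 3: Substitute into P: x - 46 > 463
Step 4: Simplify: x > 463+46 = 509

509


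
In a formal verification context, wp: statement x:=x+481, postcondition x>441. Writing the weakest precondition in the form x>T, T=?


Formula: wp(x:=E, P) = P[E/x] (substitute E for x in postcondition)
Step 1: Postcondition: x>441
Step 2: Substitute x+481 for x: x+481>441
Step 3: Solve for x: x > 441-481 = -40

-40


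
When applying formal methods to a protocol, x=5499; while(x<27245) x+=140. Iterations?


Step 1: x goes from 5499 toward 27245 by 140; the body runs while x<27245, so iterations = ceil((bound-start)/step)
Step 2: Distance=21746
Step 3: ceil(21746/140)=156

156


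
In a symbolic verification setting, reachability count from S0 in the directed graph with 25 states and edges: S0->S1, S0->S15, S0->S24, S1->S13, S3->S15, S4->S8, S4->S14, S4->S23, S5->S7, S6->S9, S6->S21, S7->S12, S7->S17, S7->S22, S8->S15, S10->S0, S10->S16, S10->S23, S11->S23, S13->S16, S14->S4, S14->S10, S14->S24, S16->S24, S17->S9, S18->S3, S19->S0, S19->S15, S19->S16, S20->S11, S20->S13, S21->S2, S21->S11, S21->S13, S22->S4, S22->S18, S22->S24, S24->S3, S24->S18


BFS from S0:
  layer 0: {S0}
  layer 1: {S1, S15, S24}
  layer 2: {S3, S13, S18}
  layer 3: {S16}
Reachable set: {S0, S1, S3, S13, S15, S16, S18, S24}
Count = 8

8


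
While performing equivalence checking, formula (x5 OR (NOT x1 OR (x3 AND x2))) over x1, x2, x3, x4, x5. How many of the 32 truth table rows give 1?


Formula: (x5 OR (NOT x1 OR (x3 AND x2))) over 5 vars (32 rows)
Evaluate each row (x1, x2, x3, x4, x5 as bits, MSB first):
  row 0 [00000]: (0 OR (NOT 0 OR (0 AND 0))) -> 1
  row 1 [00001]: (1 OR (NOT 0 OR (0 AND 0))) -> 1
  row 2 [00010]: (0 OR (NOT 0 OR (0 AND 0))) -> 1
  row 3 [00011]: (1 OR (NOT 0 OR (0 AND 0))) -> 1
  row 4 [00100]: (0 OR (NOT 0 OR (1 AND 0))) -> 1
  row 5 [00101]: (1 OR (NOT 0 OR (1 AND 0))) -> 1
  row 6 [00110]: (0 OR (NOT 0 OR (1 AND 0))) -> 1
  row 7 [00111]: (1 OR (NOT 0 OR (1 AND 0))) -> 1
  row 8 [01000]: (0 OR (NOT 0 OR (0 AND 1))) -> 1
  row 9 [01001]: (1 OR (NOT 0 OR (0 AND 1))) -> 1
  row 10 [01010]: (0 OR (NOT 0 OR (0 AND 1))) -> 1
  row 11 [01011]: (1 OR (NOT 0 OR (0 AND 1))) -> 1
  row 12 [01100]: (0 OR (NOT 0 OR (1 AND 1))) -> 1
  row 13 [01101]: (1 OR (NOT 0 OR (1 AND 1))) -> 1
  row 14 [01110]: (0 OR (NOT 0 OR (1 AND 1))) -> 1
  row 15 [01111]: (1 OR (NOT 0 OR (1 AND 1))) -> 1
  row 16 [10000]: (0 OR (NOT 1 OR (0 AND 0))) -> 0
  row 17 [10001]: (1 OR (NOT 1 OR (0 AND 0))) -> 1
  row 18 [10010]: (0 OR (NOT 1 OR (0 AND 0))) -> 0
  row 19 [10011]: (1 OR (NOT 1 OR (0 AND 0))) -> 1
  row 20 [10100]: (0 OR (NOT 1 OR (1 AND 0))) -> 0
  row 21 [10101]: (1 OR (NOT 1 OR (1 AND 0))) -> 1
  row 22 [10110]: (0 OR (NOT 1 OR (1 AND 0))) -> 0
  row 23 [10111]: (1 OR (NOT 1 OR (1 AND 0))) -> 1
  row 24 [11000]: (0 OR (NOT 1 OR (0 AND 1))) -> 0
  row 25 [11001]: (1 OR (NOT 1 OR (0 AND 1))) -> 1
  row 26 [11010]: (0 OR (NOT 1 OR (0 AND 1))) -> 0
  row 27 [11011]: (1 OR (NOT 1 OR (0 AND 1))) -> 1
  row 28 [11100]: (0 OR (NOT 1 OR (1 AND 1))) -> 1
  row 29 [11101]: (1 OR (NOT 1 OR (1 AND 1))) -> 1
  row 30 [11110]: (0 OR (NOT 1 OR (1 AND 1))) -> 1
  row 31 [11111]: (1 OR (NOT 1 OR (1 AND 1))) -> 1
Full result column, 8 rows per line (x1,x2 fixed per line; x3,x4,x5 runs 000..111 left to right):
  rows 0-7 [x1,x2=00]: 11111111  (ones: 8)
  rows 8-15 [x1,x2=01]: 11111111  (ones: 8)
  rows 16-23 [x1,x2=10]: 01010101  (ones: 4)
  rows 24-31 [x1,x2=11]: 01011111  (ones: 6)
Count of 1-rows = 8+8+4+6 = 26

26


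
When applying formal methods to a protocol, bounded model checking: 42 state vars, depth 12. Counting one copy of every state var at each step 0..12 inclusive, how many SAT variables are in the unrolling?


BMC unrolls to depth k, creating one copy of each state var for steps 0..k.
Step count = 12 + 1 = 13 (steps 0 through 12)
Vars per step = 42
Total = 42 * 13 = 546

546


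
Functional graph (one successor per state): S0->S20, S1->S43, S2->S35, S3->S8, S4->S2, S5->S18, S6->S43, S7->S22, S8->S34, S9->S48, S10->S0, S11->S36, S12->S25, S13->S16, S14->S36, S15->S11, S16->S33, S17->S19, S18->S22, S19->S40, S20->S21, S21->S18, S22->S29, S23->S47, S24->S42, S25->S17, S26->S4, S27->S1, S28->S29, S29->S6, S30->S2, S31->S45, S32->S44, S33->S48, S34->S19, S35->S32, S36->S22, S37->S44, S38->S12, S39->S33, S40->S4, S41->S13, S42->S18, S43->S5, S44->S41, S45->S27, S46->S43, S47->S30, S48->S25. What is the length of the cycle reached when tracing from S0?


Trace from S0 until a state repeats:
  S0 -> S20 -> S21 -> S18 -> S22 -> S29 -> S6 -> S43 -> S5 -> S18
S18 first seen at step 3, revisited at step 9.
Cycle length = 9 - 3 = 6

6


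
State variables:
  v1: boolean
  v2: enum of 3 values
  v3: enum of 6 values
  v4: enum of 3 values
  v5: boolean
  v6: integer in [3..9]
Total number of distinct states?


State space = product of domain sizes of all variables.
Domain sizes:
  v1 (boolean): 2
  v2 (enum of 3 values): 3
  v3 (enum of 6 values): 6
  v4 (enum of 3 values): 3
  v5 (boolean): 2
  v6 (integer in [3..9]): 7
Product = 2 * 3 * 6 * 3 * 2 * 7 = 1512

1512


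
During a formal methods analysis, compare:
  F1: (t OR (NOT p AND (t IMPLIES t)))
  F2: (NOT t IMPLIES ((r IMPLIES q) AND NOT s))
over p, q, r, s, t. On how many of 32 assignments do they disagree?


F1 = (t OR (NOT p AND (t IMPLIES t)))
F2 = (NOT t IMPLIES ((r IMPLIES q) AND NOT s))
Evaluate both on each of 32 rows (bits = p,q,r,s,t):
  row 0 [00000]: F1=1 F2=1 -> 0
  row 1 [00001]: F1=1 F2=1 -> 0
  row 2 [00010]: F1=1 F2=0 (differ) -> 1
  row 3 [00011]: F1=1 F2=1 -> 0
  row 4 [00100]: F1=1 F2=0 (differ) -> 1
  row 5 [00101]: F1=1 F2=1 -> 0
  row 6 [00110]: F1=1 F2=0 (differ) -> 1
  row 7 [00111]: F1=1 F2=1 -> 0
  row 8 [01000]: F1=1 F2=1 -> 0
  row 9 [01001]: F1=1 F2=1 -> 0
  row 10 [01010]: F1=1 F2=0 (differ) -> 1
  row 11 [01011]: F1=1 F2=1 -> 0
  row 12 [01100]: F1=1 F2=1 -> 0
  row 13 [01101]: F1=1 F2=1 -> 0
  row 14 [01110]: F1=1 F2=0 (differ) -> 1
  row 15 [01111]: F1=1 F2=1 -> 0
  row 16 [10000]: F1=0 F2=1 (differ) -> 1
  row 17 [10001]: F1=1 F2=1 -> 0
  row 18 [10010]: F1=0 F2=0 -> 0
  row 19 [10011]: F1=1 F2=1 -> 0
  row 20 [10100]: F1=0 F2=0 -> 0
  row 21 [10101]: F1=1 F2=1 -> 0
  row 22 [10110]: F1=0 F2=0 -> 0
  row 23 [10111]: F1=1 F2=1 -> 0
  row 24 [11000]: F1=0 F2=1 (differ) -> 1
  row 25 [11001]: F1=1 F2=1 -> 0
  row 26 [11010]: F1=0 F2=0 -> 0
  row 27 [11011]: F1=1 F2=1 -> 0
  row 28 [11100]: F1=0 F2=1 (differ) -> 1
  row 29 [11101]: F1=1 F2=1 -> 0
  row 30 [11110]: F1=0 F2=0 -> 0
  row 31 [11111]: F1=1 F2=1 -> 0
Full result column, 8 rows per line (p,q fixed per line; r,s,t runs 000..111 left to right):
  rows 0-7 [p,q=00]: 00101010  (ones: 3)
  rows 8-15 [p,q=01]: 00100010  (ones: 2)
  rows 16-23 [p,q=10]: 10000000  (ones: 1)
  rows 24-31 [p,q=11]: 10001000  (ones: 2)
Disagreements = 3+2+1+2 = 8

8


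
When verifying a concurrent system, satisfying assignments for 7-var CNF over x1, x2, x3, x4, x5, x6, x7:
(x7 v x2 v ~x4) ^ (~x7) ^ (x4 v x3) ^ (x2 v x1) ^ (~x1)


CNF with 5 clauses over 7 vars (128 assignments).
An assignment satisfies CNF iff every clause has >=1 true literal.
Check each row (bits = x1,x2,x3,x4,x5,x6,x7; clause T/F shown):
  row 0 [0000000]: clauses=TTFFT -> 0
  row 1 [0000001]: clauses=TFFFT -> 0
  row 2 [0000010]: clauses=TTFFT -> 0
  row 3 [0000011]: clauses=TFFFT -> 0
  row 4 [0000100]: clauses=TTFFT -> 0
  (every remaining row is evaluated the same way; all 128 results are listed next)
Full result column, 8 rows per line (x1,x2,x3,x4 fixed per line; x5,x6,x7 runs 000..111 left to right):
  rows 0-7 [x1,x2,x3,x4=0000]: 00000000  (ones: 0)
  rows 8-15 [x1,x2,x3,x4=0001]: 00000000  (ones: 0)
  rows 16-23 [x1,x2,x3,x4=0010]: 00000000  (ones: 0)
  rows 24-31 [x1,x2,x3,x4=0011]: 00000000  (ones: 0)
  rows 32-39 [x1,x2,x3,x4=0100]: 00000000  (ones: 0)
  rows 40-47 [x1,x2,x3,x4=0101]: 10101010  (ones: 4)
  rows 48-55 [x1,x2,x3,x4=0110]: 10101010  (ones: 4)
  rows 56-63 [x1,x2,x3,x4=0111]: 10101010  (ones: 4)
  rows 64-71 [x1,x2,x3,x4=1000]: 00000000  (ones: 0)
  rows 72-79 [x1,x2,x3,x4=1001]: 00000000  (ones: 0)
  rows 80-87 [x1,x2,x3,x4=1010]: 00000000  (ones: 0)
  rows 88-95 [x1,x2,x3,x4=1011]: 00000000  (ones: 0)
  rows 96-103 [x1,x2,x3,x4=1100]: 00000000  (ones: 0)
  rows 104-111 [x1,x2,x3,x4=1101]: 00000000  (ones: 0)
  rows 112-119 [x1,x2,x3,x4=1110]: 00000000  (ones: 0)
  rows 120-127 [x1,x2,x3,x4=1111]: 00000000  (ones: 0)
Satisfying assignments = 0+0+0+0+0+4+4+4+0+0+0+0+0+0+0+0 = 12

12


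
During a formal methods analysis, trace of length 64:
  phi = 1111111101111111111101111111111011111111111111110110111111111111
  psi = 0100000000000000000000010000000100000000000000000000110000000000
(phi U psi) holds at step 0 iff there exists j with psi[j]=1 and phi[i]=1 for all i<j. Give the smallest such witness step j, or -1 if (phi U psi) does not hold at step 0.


(phi U psi) at 0: need smallest j with psi[j]=1 and phi[i]=1 for all i in [0,j).
Scan from step 0:
  step 0: phi=1, psi=0 -> continue
  step 1: psi=1 and phi held for [0,1) -> witness found
Witness step = 1

1


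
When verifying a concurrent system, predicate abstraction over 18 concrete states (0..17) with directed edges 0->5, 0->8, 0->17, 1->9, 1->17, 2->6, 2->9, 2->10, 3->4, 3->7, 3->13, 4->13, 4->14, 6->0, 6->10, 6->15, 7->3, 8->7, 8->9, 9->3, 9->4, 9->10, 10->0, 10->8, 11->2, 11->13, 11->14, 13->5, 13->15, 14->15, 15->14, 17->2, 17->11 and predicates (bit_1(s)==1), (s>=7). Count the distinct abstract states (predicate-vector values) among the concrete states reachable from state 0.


BFS from 0:
Concrete reachable: {0, 2, 3, 4, 5, 6, 7, 8, 9, 10, 11, 13, 14, 15, 17}
Abstract via predicates (bit_1(s)==1), (s>=7):
  (0,0) <- {0, 4, 5}
  (0,1) <- {8, 9, 13, 17}
  (1,0) <- {2, 3, 6}
  (1,1) <- {7, 10, 11, 14, 15}
Distinct abstract states = 4

4


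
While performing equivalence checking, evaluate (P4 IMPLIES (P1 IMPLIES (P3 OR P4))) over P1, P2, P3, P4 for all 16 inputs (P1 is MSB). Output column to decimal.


Formula: (P4 IMPLIES (P1 IMPLIES (P3 OR P4))) over P1, P2, P3, P4 (16 rows)
Evaluate each row (bits = P1,P2,P3,P4, MSB first):
  row 0 [0000]: (0 IMPLIES (0 IMPLIES (0 OR 0))) -> 1
  row 1 [0001]: (1 IMPLIES (0 IMPLIES (0 OR 1))) -> 1
  row 2 [0010]: (0 IMPLIES (0 IMPLIES (1 OR 0))) -> 1
  row 3 [0011]: (1 IMPLIES (0 IMPLIES (1 OR 1))) -> 1
  row 4 [0100]: (0 IMPLIES (0 IMPLIES (0 OR 0))) -> 1
  row 5 [0101]: (1 IMPLIES (0 IMPLIES (0 OR 1))) -> 1
  row 6 [0110]: (0 IMPLIES (0 IMPLIES (1 OR 0))) -> 1
  row 7 [0111]: (1 IMPLIES (0 IMPLIES (1 OR 1))) -> 1
  row 8 [1000]: (0 IMPLIES (1 IMPLIES (0 OR 0))) -> 1
  row 9 [1001]: (1 IMPLIES (1 IMPLIES (0 OR 1))) -> 1
  row 10 [1010]: (0 IMPLIES (1 IMPLIES (1 OR 0))) -> 1
  row 11 [1011]: (1 IMPLIES (1 IMPLIES (1 OR 1))) -> 1
  row 12 [1100]: (0 IMPLIES (1 IMPLIES (0 OR 0))) -> 1
  row 13 [1101]: (1 IMPLIES (1 IMPLIES (0 OR 1))) -> 1
  row 14 [1110]: (0 IMPLIES (1 IMPLIES (1 OR 0))) -> 1
  row 15 [1111]: (1 IMPLIES (1 IMPLIES (1 OR 1))) -> 1
Full result column, 4 rows per line (P1,P2 fixed per line; P3,P4 runs 00..11 left to right):
  rows 0-3 [P1,P2=00]: 1111  = hex F
  rows 4-7 [P1,P2=01]: 1111  = hex F
  rows 8-11 [P1,P2=10]: 1111  = hex F
  rows 12-15 [P1,P2=11]: 1111  = hex F
Output column (row 0 .. row 15) = 1111111111111111
Output column grouped in 4s = 1111 1111 1111 1111 = 0xFFFF
Convert to decimal digit by digit (value = value*16 + digit):
  F -> 15
  15*16 + 15 (F) = 255
  255*16 + 15 (F) = 4095
  4095*16 + 15 (F) = 65535
Decimal = 65535

65535


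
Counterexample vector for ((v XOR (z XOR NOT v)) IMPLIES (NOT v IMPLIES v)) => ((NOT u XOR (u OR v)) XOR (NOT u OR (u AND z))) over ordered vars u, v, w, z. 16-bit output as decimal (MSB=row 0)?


F1 = ((v XOR (z XOR NOT v)) IMPLIES (NOT v IMPLIES v))
F2 = ((NOT u XOR (u OR v)) XOR (NOT u OR (u AND z)))
Counterexample to F1=>F2 is where F1=1 and F2=0.
Evaluate each row (bits = u,v,w,z, MSB first):
  row 0 [0000]: F1=0 F2=0 -> F1&~F2 -> 0
  row 1 [0001]: F1=1 F2=0 -> F1&~F2 -> 1
  row 2 [0010]: F1=0 F2=0 -> F1&~F2 -> 0
  row 3 [0011]: F1=1 F2=0 -> F1&~F2 -> 1
  row 4 [0100]: F1=1 F2=1 -> F1&~F2 -> 0
  row 5 [0101]: F1=1 F2=1 -> F1&~F2 -> 0
  row 6 [0110]: F1=1 F2=1 -> F1&~F2 -> 0
  row 7 [0111]: F1=1 F2=1 -> F1&~F2 -> 0
  row 8 [1000]: F1=0 F2=1 -> F1&~F2 -> 0
  row 9 [1001]: F1=1 F2=0 -> F1&~F2 -> 1
  row 10 [1010]: F1=0 F2=1 -> F1&~F2 -> 0
  row 11 [1011]: F1=1 F2=0 -> F1&~F2 -> 1
  row 12 [1100]: F1=1 F2=1 -> F1&~F2 -> 0
  row 13 [1101]: F1=1 F2=0 -> F1&~F2 -> 1
  row 14 [1110]: F1=1 F2=1 -> F1&~F2 -> 0
  row 15 [1111]: F1=1 F2=0 -> F1&~F2 -> 1
Full result column, 4 rows per line (u,v fixed per line; w,z runs 00..11 left to right):
  rows 0-3 [u,v=00]: 0101  = hex 5
  rows 4-7 [u,v=01]: 0000  = hex 0
  rows 8-11 [u,v=10]: 0101  = hex 5
  rows 12-15 [u,v=11]: 0101  = hex 5
Counterexample vector (row 0 .. row 15) = 0101000001010101
Output column grouped in 4s = 0101 0000 0101 0101 = 0x5055
Convert to decimal digit by digit (value = value*16 + digit):
  5 -> 5
  5*16 + 0 = 80
  80*16 + 5 = 1285
  1285*16 + 5 = 20565
Decimal = 20565

20565


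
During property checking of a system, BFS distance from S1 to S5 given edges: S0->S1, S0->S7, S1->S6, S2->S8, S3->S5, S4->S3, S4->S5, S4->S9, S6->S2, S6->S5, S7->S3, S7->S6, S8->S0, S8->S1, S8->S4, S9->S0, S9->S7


BFS layer-by-layer from S1:
  dist 0: {S1}
  dist 1: {S6}
  dist 2: {S2, S5}
  -> S5 reached at distance 2
Shortest path length = 2

2


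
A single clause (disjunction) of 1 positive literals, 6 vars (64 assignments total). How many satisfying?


Step 1: Total=2^6=64
Step 2: Unsat when all 1 false: 2^5=32
Step 3: Sat=64-32=32

32


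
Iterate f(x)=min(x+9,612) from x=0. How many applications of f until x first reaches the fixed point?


Step 1: x=0, cap=612, increment=9
Step 2: x grows by 9 each step until capped at 612; fixed point is x=612
Step 3: iterations = ceil(612/9) = 68

68
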